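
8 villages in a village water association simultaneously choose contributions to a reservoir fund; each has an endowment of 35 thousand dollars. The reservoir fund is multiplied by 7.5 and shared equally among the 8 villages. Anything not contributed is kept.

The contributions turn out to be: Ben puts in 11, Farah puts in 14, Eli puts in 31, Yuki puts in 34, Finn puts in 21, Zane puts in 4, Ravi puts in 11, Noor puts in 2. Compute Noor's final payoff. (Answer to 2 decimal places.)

Total contributed: 11 + 14 + 31 + 34 + 21 + 4 + 11 + 2 = 128.
Each receives 7.5 × 128 / 8 = 120.00 from the reservoir fund.
Noor keeps 35 − 2 = 33, so Noor's payoff is 33 + 120.00 = 153.00.

153.00 thousand dollars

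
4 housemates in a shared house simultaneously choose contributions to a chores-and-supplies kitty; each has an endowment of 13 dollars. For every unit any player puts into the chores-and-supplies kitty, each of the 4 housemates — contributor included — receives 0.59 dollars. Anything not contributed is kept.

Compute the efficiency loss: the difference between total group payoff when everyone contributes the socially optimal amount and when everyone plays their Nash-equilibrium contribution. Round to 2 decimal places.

The private return per contributed unit is 0.59 < 1, so contributing 0 is dominant for every player. At the Nash equilibrium everyone keeps their 13, and the group total is 4 × 13 = 52.
Each contributed unit returns 2.360 to the group as a whole (0.59 to each of 4 players), which exceeds 1, so the social optimum is full contribution: group total = 2.360 × 52 = 122.72.
Efficiency loss = 122.72 − 52 = 70.72.

70.72 dollars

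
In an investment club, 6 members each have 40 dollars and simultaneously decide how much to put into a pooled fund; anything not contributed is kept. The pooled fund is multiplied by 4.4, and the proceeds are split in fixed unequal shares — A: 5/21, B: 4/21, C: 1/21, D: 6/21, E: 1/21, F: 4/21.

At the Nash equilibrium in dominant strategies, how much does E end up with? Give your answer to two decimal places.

56.76 dollars

Player j's private return per contributed unit is 4.4 × (j's share). Contributing is weakly dominant for j when that share is at least 1/4.4 = 0.2273, and contributing 0 is dominant otherwise.
The shares above 0.2273 belong to A and D, contributing 40 each; the remaining 4 contribute 0. Total contributed: 80.
E keeps 40 and receives 4.4 × 80 × 1/21 = 16.76 from the pooled fund, for a payoff of 56.76.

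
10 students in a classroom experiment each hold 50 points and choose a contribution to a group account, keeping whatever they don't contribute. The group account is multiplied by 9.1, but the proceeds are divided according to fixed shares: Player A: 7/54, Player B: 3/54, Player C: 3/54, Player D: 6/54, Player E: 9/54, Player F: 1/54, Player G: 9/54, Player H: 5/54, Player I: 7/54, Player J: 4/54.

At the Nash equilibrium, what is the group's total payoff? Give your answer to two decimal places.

2525.00 points

Each unit j contributes comes back to j as 9.1 × (j's share), so j prefers to contribute only if that share exceeds 1/9.1 = 0.1099; otherwise keeping the unit dominates.
Player A, Player D, Player E, Player G and Player I clear that bar, contributing 50 each; the remaining 5 contribute 0. Total contributed: 250.
The group account pays out 9.1 × 250 = 2275.00 in total (split across the unequal shares, but the aggregate is all that matters for the group sum).
The 5 free-riders keep 50 each, adding 250. Group total = 250 + 2275.00 = 2525.00.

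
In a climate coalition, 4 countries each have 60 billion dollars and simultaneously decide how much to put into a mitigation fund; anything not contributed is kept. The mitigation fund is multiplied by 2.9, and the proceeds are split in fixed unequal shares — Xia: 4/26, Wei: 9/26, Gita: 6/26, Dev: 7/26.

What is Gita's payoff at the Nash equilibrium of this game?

A player with share s gets back 2.9·s per unit contributed, so full contribution is dominant for anyone with s > 1/2.9 = 0.3448 and zero contribution is dominant for anyone below.
Wei alone (share 9/26) is above the threshold, contributing 60; the remaining 3 contribute 0. Total contributed: 60.
Gita keeps 60 and receives 2.9 × 60 × 6/26 = 40.15 from the mitigation fund, for a payoff of 100.15.

100.15 billion dollars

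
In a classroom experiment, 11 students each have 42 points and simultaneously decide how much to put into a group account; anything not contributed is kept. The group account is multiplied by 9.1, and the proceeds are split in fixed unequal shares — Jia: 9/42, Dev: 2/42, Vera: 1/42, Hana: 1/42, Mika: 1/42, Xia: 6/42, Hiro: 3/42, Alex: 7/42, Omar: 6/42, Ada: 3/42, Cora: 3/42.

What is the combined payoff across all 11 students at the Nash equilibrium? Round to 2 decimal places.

For player j, contributing a unit is worthwhile iff 9.1 × (j's share) ≥ 1, i.e. iff j's share is at least 0.1099.
The shares above 0.1099 belong to Jia, Xia, Alex and Omar, contributing 42 each; the remaining 7 contribute 0. Total contributed: 168.
The group account pays out 9.1 × 168 = 1528.80 in total (split across the unequal shares, but the aggregate is all that matters for the group sum).
The 7 free-riders keep 42 each, adding 294. Group total = 294 + 1528.80 = 1822.80.

1822.80 points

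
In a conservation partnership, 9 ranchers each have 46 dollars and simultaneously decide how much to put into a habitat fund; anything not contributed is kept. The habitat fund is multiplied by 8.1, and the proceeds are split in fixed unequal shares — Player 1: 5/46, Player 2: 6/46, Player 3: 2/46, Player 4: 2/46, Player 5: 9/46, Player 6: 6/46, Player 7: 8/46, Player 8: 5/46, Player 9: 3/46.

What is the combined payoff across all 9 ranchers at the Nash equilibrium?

Player j's private return per contributed unit is 8.1 × (j's share). Contributing is weakly dominant for j when that share is at least 1/8.1 = 0.1235, and contributing 0 is dominant otherwise.
Player 2, Player 5, Player 6 and Player 7 clear that bar, contributing 46 each; the remaining 5 contribute 0. Total contributed: 184.
The habitat fund pays out 8.1 × 184 = 1490.40 in total (split across the unequal shares, but the aggregate is all that matters for the group sum).
The 5 free-riders keep 46 each, adding 230. Group total = 230 + 1490.40 = 1720.40.

1720.40 dollars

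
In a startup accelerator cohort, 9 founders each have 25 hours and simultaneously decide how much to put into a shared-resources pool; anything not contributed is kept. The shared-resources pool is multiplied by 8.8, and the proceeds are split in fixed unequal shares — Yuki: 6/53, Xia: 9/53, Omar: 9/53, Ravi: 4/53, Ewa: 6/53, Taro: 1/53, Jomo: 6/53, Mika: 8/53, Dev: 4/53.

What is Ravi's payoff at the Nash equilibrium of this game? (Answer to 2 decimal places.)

74.81 hours

Player j's private return per contributed unit is 8.8 × (j's share). Contributing is weakly dominant for j when that share is at least 1/8.8 = 0.1136, and contributing 0 is dominant otherwise.
Xia, Omar and Mika clear that bar, contributing 25 each; the remaining 6 contribute 0. Total contributed: 75.
Ravi keeps 25 and receives 8.8 × 75 × 4/53 = 49.81 from the shared-resources pool, for a payoff of 74.81.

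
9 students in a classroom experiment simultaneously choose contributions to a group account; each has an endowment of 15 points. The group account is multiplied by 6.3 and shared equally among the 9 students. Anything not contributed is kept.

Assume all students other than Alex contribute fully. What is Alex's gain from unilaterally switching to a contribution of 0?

Switching from a contribution of 15 to 0 lets Alex keep an extra 15 points, but lowers the group account by 15, which costs Alex their own share of that drop: 6.3/9 × 15 = 10.50.
Net gain = 15 − 10.50 = 4.50. The private return per contributed unit (0.7000) is below 1, so free-riding is indeed the best response regardless of what the others do.

4.50 points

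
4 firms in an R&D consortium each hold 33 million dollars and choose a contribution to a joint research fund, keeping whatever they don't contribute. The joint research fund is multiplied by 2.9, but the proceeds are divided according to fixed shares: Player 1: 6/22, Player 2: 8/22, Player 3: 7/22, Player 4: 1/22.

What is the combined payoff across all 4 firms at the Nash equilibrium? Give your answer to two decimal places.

Player j's private return per contributed unit is 2.9 × (j's share). Contributing is weakly dominant for j when that share is at least 1/2.9 = 0.3448, and contributing 0 is dominant otherwise.
Player 2 alone (share 8/22) is above the threshold, contributing 33; the remaining 3 contribute 0. Total contributed: 33.
The joint research fund pays out 2.9 × 33 = 95.70 in total (split across the unequal shares, but the aggregate is all that matters for the group sum).
The 3 free-riders keep 33 each, adding 99. Group total = 99 + 95.70 = 194.70.

194.70 million dollars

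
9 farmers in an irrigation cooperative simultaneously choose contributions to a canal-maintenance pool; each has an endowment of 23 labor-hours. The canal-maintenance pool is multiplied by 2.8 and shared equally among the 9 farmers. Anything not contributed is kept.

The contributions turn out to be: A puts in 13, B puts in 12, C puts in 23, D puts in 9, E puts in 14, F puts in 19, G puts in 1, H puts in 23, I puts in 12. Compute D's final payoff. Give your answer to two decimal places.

53.20 labor-hours

Total contributed: 13 + 12 + 23 + 9 + 14 + 19 + 1 + 23 + 12 = 126.
Each receives 2.8 × 126 / 9 = 39.20 from the canal-maintenance pool.
D keeps 23 − 9 = 14, so D's payoff is 14 + 39.20 = 53.20.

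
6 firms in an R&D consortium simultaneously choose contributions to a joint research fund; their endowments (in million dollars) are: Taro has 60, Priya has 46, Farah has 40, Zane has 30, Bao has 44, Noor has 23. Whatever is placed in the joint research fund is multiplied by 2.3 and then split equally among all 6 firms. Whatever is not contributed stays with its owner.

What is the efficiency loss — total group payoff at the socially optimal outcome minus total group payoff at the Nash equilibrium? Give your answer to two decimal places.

315.90 million dollars

The private return per contributed unit is 2.3/6 = 0.3833 < 1 for every player regardless of endowment, so the Nash equilibrium is zero contribution and the group total is Σ E_j = 60 + 46 + 40 + 30 + 44 + 23 = 243.
Each contributed unit returns 2.300 to the group, so the social optimum is full contribution by everyone: group total = 2.300 × 243 = 558.90.
Efficiency loss = (2.300 − 1) × 243 = 315.90.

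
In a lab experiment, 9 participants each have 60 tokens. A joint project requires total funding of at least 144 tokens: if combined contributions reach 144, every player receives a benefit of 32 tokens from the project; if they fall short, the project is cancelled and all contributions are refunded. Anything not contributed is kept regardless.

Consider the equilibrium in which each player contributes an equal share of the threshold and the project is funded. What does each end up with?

76 tokens

Equal share of the threshold: 144/9 = 16.
At this profile no one gains by cutting their contribution: any cut drops the total below 144, the project is cancelled, contributions are refunded, and the deviator ends with 60, which is less than 60 − 16 + 32 = 76. Contributing more than 16 just wastes the excess. So contributing exactly 16 is a best response.
Each player's payoff: 60 − 16 + 32 = 76.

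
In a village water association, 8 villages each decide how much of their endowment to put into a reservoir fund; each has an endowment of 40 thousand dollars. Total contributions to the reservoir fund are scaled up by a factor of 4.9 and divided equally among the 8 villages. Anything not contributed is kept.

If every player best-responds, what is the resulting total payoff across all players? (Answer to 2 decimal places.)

Each contributed unit returns 4.9/8 = 0.6125 to its contributor — below 1 — so contributing 0 is dominant for every player. At the Nash equilibrium everyone keeps their 40, and the group total is 8 × 40 = 320.

320.00 thousand dollars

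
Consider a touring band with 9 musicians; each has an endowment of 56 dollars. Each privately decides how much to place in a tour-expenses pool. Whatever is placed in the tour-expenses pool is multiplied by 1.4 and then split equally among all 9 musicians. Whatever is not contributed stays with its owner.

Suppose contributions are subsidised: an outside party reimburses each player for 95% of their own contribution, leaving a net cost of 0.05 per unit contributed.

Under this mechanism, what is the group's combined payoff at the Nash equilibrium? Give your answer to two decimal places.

1184.40 dollars

With the mechanism, a contributed unit returns (1.4/9) / 0.05 = 3.1111 per unit of net cost to the contributor — now above 1 — so contributing fully is weakly dominant for every player.
At the Nash equilibrium everyone contributes 56. Group total payoff = 9 × (56 × 0.95 + 1.4 × 56) = 1184.40.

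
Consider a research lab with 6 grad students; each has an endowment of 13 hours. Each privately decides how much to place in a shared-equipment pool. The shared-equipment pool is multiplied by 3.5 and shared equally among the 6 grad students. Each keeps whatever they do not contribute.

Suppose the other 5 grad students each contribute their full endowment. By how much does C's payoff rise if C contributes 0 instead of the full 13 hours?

5.42 hours

Switching from a contribution of 13 to 0 lets C keep an extra 13 hours, but lowers the shared-equipment pool by 13, which costs C their own share of that drop: 3.5/6 × 13 = 7.58.
Net gain = 13 − 7.58 = 5.42. The private return per contributed unit (0.5833) is below 1, so free-riding is indeed the best response regardless of what the others do.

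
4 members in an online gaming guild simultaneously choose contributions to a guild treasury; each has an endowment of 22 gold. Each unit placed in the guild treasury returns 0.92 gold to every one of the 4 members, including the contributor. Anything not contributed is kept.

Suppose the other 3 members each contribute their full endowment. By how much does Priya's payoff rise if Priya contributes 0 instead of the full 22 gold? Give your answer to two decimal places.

Switching from a contribution of 22 to 0 lets Priya keep an extra 22 gold, but lowers the guild treasury by 22, which costs Priya their own share of that drop: 0.92 × 22 = 20.24.
Net gain = 22 − 20.24 = 1.76. The private return per contributed unit (0.92) is below 1, so free-riding is indeed the best response regardless of what the others do.

1.76 gold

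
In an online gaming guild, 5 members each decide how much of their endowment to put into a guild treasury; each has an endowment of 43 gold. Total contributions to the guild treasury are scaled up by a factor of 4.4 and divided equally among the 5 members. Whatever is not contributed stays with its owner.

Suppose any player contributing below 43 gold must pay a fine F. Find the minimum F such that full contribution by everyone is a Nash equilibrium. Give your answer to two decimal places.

5.16 gold

Given the others contribute fully, the best deviation is to contribute 0 (any partial contribution still incurs the fine and gives up units whose private return 0.8800 is below 1).
Deviating from 43 to 0 saves 43 gold but forfeits the deviator's share of the drop in the guild treasury: 4.4/5 × 43 = 37.84.
So the deviation gain is 43 − 37.84 = 5.16, and the fine must be at least 5.16 gold to wipe it out.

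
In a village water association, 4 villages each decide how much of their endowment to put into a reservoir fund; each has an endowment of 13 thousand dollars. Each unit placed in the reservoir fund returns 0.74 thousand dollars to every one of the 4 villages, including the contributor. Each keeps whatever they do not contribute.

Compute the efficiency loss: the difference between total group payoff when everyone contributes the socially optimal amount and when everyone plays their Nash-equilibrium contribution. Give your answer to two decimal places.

The private return per contributed unit is 0.74 < 1, so contributing 0 is dominant for every player. At the Nash equilibrium everyone keeps their 13, and the group total is 4 × 13 = 52.
Each contributed unit returns 2.960 to the group as a whole (0.74 to each of 4 players), which exceeds 1, so the social optimum is full contribution: group total = 2.960 × 52 = 153.92.
Efficiency loss = 153.92 − 52 = 101.92.

101.92 thousand dollars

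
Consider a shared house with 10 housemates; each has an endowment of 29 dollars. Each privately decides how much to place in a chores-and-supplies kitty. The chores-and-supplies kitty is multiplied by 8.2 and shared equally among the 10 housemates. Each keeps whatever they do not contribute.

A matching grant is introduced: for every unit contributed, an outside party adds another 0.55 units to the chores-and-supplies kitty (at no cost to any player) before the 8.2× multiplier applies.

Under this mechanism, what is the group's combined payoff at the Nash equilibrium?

3685.90 dollars

With the mechanism, a contributed unit returns 8.2 × 1.55 / 10 = 1.2710 per unit of net cost to the contributor — now above 1 — so contributing fully is weakly dominant for every player.
So the Nash equilibrium is full contribution by all 10; the group earns 8.2 × 1.55 × 290 = 3685.90.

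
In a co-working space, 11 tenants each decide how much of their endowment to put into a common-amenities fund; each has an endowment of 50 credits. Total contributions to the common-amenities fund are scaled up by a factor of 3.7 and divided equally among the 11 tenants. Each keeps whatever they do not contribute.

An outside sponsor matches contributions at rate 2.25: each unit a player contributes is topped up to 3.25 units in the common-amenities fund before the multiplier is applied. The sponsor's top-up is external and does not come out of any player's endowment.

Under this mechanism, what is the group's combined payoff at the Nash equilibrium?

6613.75 credits

With the mechanism, a contributed unit returns 3.7 × 3.25 / 11 = 1.0932 per unit of net cost to the contributor — now above 1 — so contributing fully is weakly dominant for every player.
At the Nash equilibrium everyone contributes 50. Group total payoff = 3.7 × 3.25 × 550 = 6613.75.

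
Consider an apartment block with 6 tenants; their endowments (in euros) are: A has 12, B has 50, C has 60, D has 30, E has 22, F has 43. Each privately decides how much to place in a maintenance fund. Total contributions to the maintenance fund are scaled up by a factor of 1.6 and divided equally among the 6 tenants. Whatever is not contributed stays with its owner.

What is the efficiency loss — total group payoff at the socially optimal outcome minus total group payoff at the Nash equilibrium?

130.20 euros

The private return per contributed unit is 1.6/6 = 0.2667 < 1 for every player regardless of endowment, so the Nash equilibrium is zero contribution and the group total is Σ E_j = 12 + 50 + 60 + 30 + 22 + 43 = 217.
Each contributed unit returns 1.600 to the group, so the social optimum is full contribution by everyone: group total = 1.600 × 217 = 347.20.
Efficiency loss = (1.600 − 1) × 217 = 130.20.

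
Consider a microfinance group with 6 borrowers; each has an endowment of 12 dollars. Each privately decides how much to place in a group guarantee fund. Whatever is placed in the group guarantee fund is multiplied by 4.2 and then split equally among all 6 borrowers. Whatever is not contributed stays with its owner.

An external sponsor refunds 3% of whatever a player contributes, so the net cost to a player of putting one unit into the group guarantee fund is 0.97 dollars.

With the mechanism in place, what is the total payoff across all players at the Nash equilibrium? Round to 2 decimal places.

The effective private return is (4.2/6) / 0.97 = 0.7216, which is still under 1, so the mechanism doesn't change anyone's dominant strategy: zero contribution.
Everyone keeps their endowment and the group total is 6 × 12 = 72.

72.00 dollars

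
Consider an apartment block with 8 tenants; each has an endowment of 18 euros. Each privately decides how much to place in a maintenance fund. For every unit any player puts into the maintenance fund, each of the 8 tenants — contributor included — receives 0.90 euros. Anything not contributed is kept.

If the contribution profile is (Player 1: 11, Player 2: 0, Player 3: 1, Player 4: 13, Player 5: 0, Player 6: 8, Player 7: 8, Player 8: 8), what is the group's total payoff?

447.80 euros

Total contributed: 11 + 0 + 1 + 13 + 0 + 8 + 8 + 8 = 49; total kept: 8 × 18 − 49 = 95.
The maintenance fund pays out 0.90 × 8 × 49 = 352.80 in aggregate.
Group total = 95 + 352.80 = 447.80.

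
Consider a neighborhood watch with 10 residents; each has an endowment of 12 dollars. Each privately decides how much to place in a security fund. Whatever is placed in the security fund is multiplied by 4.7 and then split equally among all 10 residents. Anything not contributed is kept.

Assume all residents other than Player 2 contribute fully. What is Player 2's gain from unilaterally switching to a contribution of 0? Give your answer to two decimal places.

Switching from a contribution of 12 to 0 lets Player 2 keep an extra 12 dollars, but lowers the security fund by 12, which costs Player 2 their own share of that drop: 4.7/10 × 12 = 5.64.
Net gain = 12 − 5.64 = 6.36. The private return per contributed unit (0.4700) is below 1, so free-riding is indeed the best response regardless of what the others do.

6.36 dollars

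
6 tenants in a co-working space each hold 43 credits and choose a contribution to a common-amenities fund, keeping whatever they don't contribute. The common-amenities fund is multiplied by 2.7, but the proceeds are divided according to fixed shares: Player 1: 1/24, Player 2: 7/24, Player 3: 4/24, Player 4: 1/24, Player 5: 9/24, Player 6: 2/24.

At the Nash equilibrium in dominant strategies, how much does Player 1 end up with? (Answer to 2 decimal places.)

47.84 credits

Each unit j contributes comes back to j as 2.7 × (j's share), so j prefers to contribute only if that share exceeds 1/2.7 = 0.3704; otherwise keeping the unit dominates.
Player 5 alone (share 9/24) is above the threshold, contributing 43; the remaining 5 contribute 0. Total contributed: 43.
Player 1 keeps 43 and receives 2.7 × 43 × 1/24 = 4.84 from the common-amenities fund, for a payoff of 47.84.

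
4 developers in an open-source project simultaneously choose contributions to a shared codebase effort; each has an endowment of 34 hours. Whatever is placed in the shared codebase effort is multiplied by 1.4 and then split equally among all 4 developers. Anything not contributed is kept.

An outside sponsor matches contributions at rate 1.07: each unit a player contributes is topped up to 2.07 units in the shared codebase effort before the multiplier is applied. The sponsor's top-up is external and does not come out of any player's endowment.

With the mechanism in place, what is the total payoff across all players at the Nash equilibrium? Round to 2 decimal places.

Even with the mechanism, each unit contributed returns only 1.4 × 2.07 / 4 = 0.7245 per unit of net cost, so contributing nothing is still dominant.
Everyone keeps their endowment and the group total is 4 × 34 = 136.

136.00 hours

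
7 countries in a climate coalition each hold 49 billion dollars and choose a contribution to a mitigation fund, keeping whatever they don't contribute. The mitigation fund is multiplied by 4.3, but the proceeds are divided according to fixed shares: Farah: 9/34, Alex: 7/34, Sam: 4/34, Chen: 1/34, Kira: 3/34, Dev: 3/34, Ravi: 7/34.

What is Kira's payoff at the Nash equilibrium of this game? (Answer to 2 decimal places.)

67.59 billion dollars

For player j, contributing a unit is worthwhile iff 4.3 × (j's share) ≥ 1, i.e. iff j's share is at least 0.2326.
The only share above 0.2326 is Farah's 9/34, contributing 49; the remaining 6 contribute 0. Total contributed: 49.
Kira keeps 49 and receives 4.3 × 49 × 3/34 = 18.59 from the mitigation fund, for a payoff of 67.59.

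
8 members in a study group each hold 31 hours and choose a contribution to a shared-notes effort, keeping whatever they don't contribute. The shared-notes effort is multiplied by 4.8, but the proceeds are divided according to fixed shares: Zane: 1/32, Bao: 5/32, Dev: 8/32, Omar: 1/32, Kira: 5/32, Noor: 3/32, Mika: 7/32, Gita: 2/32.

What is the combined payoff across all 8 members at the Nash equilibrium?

483.60 hours

For player j, contributing a unit is worthwhile iff 4.8 × (j's share) ≥ 1, i.e. iff j's share is at least 0.2083.
Dev and Mika are above the threshold, contributing 31 each; the remaining 6 contribute 0. Total contributed: 62.
The shared-notes effort pays out 4.8 × 62 = 297.60 in total (split across the unequal shares, but the aggregate is all that matters for the group sum).
The 6 free-riders keep 31 each, adding 186. Group total = 186 + 297.60 = 483.60.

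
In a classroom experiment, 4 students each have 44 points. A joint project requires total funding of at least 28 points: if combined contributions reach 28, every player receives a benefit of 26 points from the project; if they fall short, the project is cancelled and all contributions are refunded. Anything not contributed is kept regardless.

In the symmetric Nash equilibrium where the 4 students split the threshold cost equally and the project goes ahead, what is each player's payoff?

Equal share of the threshold: 28/4 = 7.
At this profile no one gains by cutting their contribution: any cut drops the total below 28, the project is cancelled, contributions are refunded, and the deviator ends with 44, which is less than 44 − 7 + 26 = 63. Contributing more than 7 just wastes the excess. So contributing exactly 7 is a best response.
Each player's payoff: 44 − 7 + 26 = 63.

63 points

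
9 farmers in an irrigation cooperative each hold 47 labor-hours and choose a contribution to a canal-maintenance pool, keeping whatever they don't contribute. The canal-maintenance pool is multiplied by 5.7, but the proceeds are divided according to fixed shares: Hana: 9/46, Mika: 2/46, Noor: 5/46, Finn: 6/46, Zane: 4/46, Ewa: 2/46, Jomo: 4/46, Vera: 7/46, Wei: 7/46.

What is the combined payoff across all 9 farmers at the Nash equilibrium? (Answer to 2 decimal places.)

643.90 labor-hours

Player j's private return per contributed unit is 5.7 × (j's share). Contributing is weakly dominant for j when that share is at least 1/5.7 = 0.1754, and contributing 0 is dominant otherwise.
Hana alone (share 9/46) is above the threshold, contributing 47; the remaining 8 contribute 0. Total contributed: 47.
The canal-maintenance pool pays out 5.7 × 47 = 267.90 in total (split across the unequal shares, but the aggregate is all that matters for the group sum).
The 8 free-riders keep 47 each, adding 376. Group total = 376 + 267.90 = 643.90.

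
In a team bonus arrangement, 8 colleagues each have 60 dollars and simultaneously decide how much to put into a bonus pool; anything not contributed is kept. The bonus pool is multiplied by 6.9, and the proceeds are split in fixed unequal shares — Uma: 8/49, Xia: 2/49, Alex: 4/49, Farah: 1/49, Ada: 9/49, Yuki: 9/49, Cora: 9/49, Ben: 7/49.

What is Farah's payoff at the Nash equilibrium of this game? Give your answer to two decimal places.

93.80 dollars

Each unit j contributes comes back to j as 6.9 × (j's share), so j prefers to contribute only if that share exceeds 1/6.9 = 0.1449; otherwise keeping the unit dominates.
Uma, Ada, Yuki and Cora clear that bar, contributing 60 each; the remaining 4 contribute 0. Total contributed: 240.
Farah keeps 60 and receives 6.9 × 240 × 1/49 = 33.80 from the bonus pool, for a payoff of 93.80.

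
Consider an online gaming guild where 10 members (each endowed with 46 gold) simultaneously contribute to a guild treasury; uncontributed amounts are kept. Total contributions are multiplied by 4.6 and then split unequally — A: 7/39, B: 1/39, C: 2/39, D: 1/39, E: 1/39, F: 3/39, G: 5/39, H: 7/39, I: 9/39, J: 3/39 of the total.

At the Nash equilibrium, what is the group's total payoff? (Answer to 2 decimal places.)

625.60 gold

For player j, contributing a unit is worthwhile iff 4.6 × (j's share) ≥ 1, i.e. iff j's share is at least 0.2174.
Only I (9/39) clears that bar, contributing 46; the remaining 9 contribute 0. Total contributed: 46.
The guild treasury pays out 4.6 × 46 = 211.60 in total (split across the unequal shares, but the aggregate is all that matters for the group sum).
The 9 free-riders keep 46 each, adding 414. Group total = 414 + 211.60 = 625.60.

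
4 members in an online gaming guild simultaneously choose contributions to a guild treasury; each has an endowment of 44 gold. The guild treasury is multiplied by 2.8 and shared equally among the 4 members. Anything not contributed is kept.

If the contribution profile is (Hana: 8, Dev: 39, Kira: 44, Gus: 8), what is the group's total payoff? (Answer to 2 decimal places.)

354.20 gold

Total contributed: 8 + 39 + 44 + 8 = 99; total kept: 4 × 44 − 99 = 77.
The guild treasury pays out 2.8 × 99 = 277.20 in aggregate.
Group total = 77 + 277.20 = 354.20.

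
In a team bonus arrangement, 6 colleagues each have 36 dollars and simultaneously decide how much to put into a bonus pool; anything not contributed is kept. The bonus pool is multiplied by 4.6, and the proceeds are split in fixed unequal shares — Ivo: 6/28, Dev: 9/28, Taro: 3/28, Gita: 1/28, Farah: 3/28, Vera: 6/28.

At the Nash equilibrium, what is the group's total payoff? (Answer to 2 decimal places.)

345.60 dollars

Each unit j contributes comes back to j as 4.6 × (j's share), so j prefers to contribute only if that share exceeds 1/4.6 = 0.2174; otherwise keeping the unit dominates.
Only Dev (9/28) clears that bar, contributing 36; the remaining 5 contribute 0. Total contributed: 36.
The bonus pool pays out 4.6 × 36 = 165.60 in total (split across the unequal shares, but the aggregate is all that matters for the group sum).
The 5 free-riders keep 36 each, adding 180. Group total = 180 + 165.60 = 345.60.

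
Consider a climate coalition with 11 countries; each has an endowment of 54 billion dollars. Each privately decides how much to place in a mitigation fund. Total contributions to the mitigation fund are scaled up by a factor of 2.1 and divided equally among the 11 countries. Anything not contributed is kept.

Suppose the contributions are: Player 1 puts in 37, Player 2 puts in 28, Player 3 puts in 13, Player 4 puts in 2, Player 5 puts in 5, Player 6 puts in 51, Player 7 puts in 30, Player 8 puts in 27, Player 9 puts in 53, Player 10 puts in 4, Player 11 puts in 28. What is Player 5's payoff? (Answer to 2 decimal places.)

Total contributed: 37 + 28 + 13 + 2 + 5 + 51 + 30 + 27 + 53 + 4 + 28 = 278.
Each receives 2.1 × 278 / 11 = 53.07 from the mitigation fund.
Player 5 keeps 54 − 5 = 49, so Player 5's payoff is 49 + 53.07 = 102.07.

102.07 billion dollars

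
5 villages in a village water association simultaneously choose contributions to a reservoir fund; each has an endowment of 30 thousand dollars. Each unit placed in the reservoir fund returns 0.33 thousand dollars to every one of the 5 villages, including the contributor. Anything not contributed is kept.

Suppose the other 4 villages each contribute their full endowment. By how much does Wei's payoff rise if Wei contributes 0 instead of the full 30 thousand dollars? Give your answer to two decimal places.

20.10 thousand dollars

Switching from a contribution of 30 to 0 lets Wei keep an extra 30 thousand dollars, but lowers the reservoir fund by 30, which costs Wei their own share of that drop: 0.33 × 30 = 9.90.
Net gain = 30 − 9.90 = 20.10. The private return per contributed unit (0.33) is below 1, so free-riding is indeed the best response regardless of what the others do.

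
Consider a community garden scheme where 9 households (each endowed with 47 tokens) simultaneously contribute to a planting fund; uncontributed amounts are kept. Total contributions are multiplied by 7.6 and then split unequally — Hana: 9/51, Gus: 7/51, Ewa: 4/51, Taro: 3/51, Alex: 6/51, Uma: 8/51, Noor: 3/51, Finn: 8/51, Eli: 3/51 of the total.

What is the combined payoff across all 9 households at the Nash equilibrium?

1663.80 tokens

Each unit j contributes comes back to j as 7.6 × (j's share), so j prefers to contribute only if that share exceeds 1/7.6 = 0.1316; otherwise keeping the unit dominates.
Hana, Gus, Uma and Finn clear that bar, contributing 47 each; the remaining 5 contribute 0. Total contributed: 188.
The planting fund pays out 7.6 × 188 = 1428.80 in total (split across the unequal shares, but the aggregate is all that matters for the group sum).
The 5 free-riders keep 47 each, adding 235. Group total = 235 + 1428.80 = 1663.80.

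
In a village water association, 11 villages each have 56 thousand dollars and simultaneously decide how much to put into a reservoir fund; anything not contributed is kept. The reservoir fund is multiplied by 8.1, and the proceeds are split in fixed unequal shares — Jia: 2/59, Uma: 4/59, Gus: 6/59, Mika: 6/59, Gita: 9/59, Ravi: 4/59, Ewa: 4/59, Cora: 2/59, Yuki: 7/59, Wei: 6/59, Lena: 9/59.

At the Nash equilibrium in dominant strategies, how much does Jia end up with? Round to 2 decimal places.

For player j, contributing a unit is worthwhile iff 8.1 × (j's share) ≥ 1, i.e. iff j's share is at least 0.1235.
Gita and Lena are above the threshold, contributing 56 each; the remaining 9 contribute 0. Total contributed: 112.
Jia keeps 56 and receives 8.1 × 112 × 2/59 = 30.75 from the reservoir fund, for a payoff of 86.75.

86.75 thousand dollars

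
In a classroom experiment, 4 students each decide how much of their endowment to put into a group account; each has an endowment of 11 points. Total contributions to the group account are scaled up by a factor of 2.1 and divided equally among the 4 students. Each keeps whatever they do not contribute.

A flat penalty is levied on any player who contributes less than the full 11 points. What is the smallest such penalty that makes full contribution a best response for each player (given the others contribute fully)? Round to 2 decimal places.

Given the others contribute fully, the best deviation is to contribute 0 (any partial contribution still incurs the fine and gives up units whose private return 0.5250 is below 1).
Deviating from 11 to 0 saves 11 points but forfeits the deviator's share of the drop in the group account: 2.1/4 × 11 = 5.77.
So the deviation gain is 11 − 5.77 = 5.23, and the fine must be at least 5.23 points to wipe it out.

5.23 points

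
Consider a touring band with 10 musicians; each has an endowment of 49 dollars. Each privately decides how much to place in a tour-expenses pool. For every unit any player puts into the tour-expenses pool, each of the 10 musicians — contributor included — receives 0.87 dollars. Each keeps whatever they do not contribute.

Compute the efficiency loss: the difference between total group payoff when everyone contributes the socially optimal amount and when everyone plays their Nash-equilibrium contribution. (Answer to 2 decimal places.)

3773.00 dollars

The private return per contributed unit is 0.87 < 1, so contributing 0 is dominant for every player. At the Nash equilibrium everyone keeps their 49, and the group total is 10 × 49 = 490.
Each contributed unit returns 8.700 to the group as a whole (0.87 to each of 10 players), which exceeds 1, so the social optimum is full contribution: group total = 8.700 × 490 = 4263.00.
Efficiency loss = 4263.00 − 490 = 3773.00.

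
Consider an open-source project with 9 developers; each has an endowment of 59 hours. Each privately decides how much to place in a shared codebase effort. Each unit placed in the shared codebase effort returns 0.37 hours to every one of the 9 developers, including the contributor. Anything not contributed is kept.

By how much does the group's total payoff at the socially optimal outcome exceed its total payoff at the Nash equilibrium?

1237.23 hours

The private return per contributed unit is 0.37 < 1, so contributing 0 is dominant for every player. At the Nash equilibrium everyone keeps their 59, and the group total is 9 × 59 = 531.
Each contributed unit returns 3.330 to the group as a whole (0.37 to each of 9 players), which exceeds 1, so the social optimum is full contribution: group total = 3.330 × 531 = 1768.23.
Efficiency loss = 1768.23 − 531 = 1237.23.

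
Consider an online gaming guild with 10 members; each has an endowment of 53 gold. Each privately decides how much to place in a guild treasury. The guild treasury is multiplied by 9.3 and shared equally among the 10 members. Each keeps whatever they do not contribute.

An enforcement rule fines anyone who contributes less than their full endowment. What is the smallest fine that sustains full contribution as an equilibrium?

3.71 gold

Given the others contribute fully, the best deviation is to contribute 0 (any partial contribution still incurs the fine and gives up units whose private return 0.9300 is below 1).
Deviating from 53 to 0 saves 53 gold but forfeits the deviator's share of the drop in the guild treasury: 9.3/10 × 53 = 49.29.
So the deviation gain is 53 − 49.29 = 3.71, and the fine must be at least 3.71 gold to wipe it out.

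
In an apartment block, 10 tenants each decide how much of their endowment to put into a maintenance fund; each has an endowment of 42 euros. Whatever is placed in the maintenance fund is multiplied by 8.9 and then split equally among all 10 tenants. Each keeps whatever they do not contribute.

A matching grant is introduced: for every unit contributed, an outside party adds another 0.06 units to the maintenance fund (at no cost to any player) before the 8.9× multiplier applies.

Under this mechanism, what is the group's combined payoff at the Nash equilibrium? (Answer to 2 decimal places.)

The effective private return is 8.9 × 1.06 / 10 = 0.9434, which is still under 1, so the mechanism doesn't change anyone's dominant strategy: zero contribution.
Everyone keeps their endowment and the group total is 10 × 42 = 420.

420.00 euros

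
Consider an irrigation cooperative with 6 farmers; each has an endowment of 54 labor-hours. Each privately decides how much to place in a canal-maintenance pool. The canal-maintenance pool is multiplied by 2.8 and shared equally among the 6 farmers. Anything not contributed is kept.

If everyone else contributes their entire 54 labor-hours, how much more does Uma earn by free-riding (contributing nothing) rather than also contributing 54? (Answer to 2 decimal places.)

Switching from a contribution of 54 to 0 lets Uma keep an extra 54 labor-hours, but lowers the canal-maintenance pool by 54, which costs Uma their own share of that drop: 2.8/6 × 54 = 25.20.
Net gain = 54 − 25.20 = 28.80. The private return per contributed unit (0.4667) is below 1, so free-riding is indeed the best response regardless of what the others do.

28.80 labor-hours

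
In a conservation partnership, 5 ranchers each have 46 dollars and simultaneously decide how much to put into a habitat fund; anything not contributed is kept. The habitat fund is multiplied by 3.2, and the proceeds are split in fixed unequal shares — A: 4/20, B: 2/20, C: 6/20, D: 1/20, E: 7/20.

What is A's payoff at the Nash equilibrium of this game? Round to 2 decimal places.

75.44 dollars

Player j's private return per contributed unit is 3.2 × (j's share). Contributing is weakly dominant for j when that share is at least 1/3.2 = 0.3125, and contributing 0 is dominant otherwise.
The only share above 0.3125 is E's 7/20, contributing 46; the remaining 4 contribute 0. Total contributed: 46.
A keeps 46 and receives 3.2 × 46 × 4/20 = 29.44 from the habitat fund, for a payoff of 75.44.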